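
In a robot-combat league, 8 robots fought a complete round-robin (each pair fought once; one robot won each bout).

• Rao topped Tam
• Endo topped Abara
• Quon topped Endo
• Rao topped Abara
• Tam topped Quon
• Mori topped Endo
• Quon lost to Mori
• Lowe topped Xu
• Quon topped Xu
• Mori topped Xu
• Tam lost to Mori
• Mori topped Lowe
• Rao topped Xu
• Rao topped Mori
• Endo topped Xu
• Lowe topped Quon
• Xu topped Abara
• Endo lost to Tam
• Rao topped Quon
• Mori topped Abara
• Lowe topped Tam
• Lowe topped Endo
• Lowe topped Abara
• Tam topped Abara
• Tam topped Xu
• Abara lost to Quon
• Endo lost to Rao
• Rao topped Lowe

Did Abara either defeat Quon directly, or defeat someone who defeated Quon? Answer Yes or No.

Abara did not beat Quon directly.
Abara beat no one, so there is no intermediate robot.

No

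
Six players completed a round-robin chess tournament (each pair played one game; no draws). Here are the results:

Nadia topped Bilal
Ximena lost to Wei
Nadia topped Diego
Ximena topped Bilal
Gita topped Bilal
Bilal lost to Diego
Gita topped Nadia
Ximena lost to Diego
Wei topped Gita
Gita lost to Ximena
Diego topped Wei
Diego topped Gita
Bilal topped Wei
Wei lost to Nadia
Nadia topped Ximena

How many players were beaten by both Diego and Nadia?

3

Diego beat: Gita, Wei, Ximena, Bilal.
Nadia beat: Diego, Wei, Ximena, Bilal.
Both beat: Wei, Ximena, Bilal — 3.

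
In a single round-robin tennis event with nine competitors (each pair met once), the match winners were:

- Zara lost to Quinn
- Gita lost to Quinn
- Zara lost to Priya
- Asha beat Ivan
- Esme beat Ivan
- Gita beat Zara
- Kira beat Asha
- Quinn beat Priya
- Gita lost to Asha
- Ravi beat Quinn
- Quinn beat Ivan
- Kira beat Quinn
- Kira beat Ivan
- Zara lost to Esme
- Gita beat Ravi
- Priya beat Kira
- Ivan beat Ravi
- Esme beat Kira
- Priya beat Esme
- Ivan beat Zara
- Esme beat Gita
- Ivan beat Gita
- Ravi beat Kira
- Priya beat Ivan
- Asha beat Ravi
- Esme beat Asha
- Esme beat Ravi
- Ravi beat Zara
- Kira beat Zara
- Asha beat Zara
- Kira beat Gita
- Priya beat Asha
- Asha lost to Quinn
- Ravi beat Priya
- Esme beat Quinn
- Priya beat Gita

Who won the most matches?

Esme

Win totals: Quinn 5, Ivan 3, Zara 0, Kira 5, Priya 6, Gita 2, Ravi 4, Esme 7, Asha 4.
Esme leads with 7 wins (next highest: 6).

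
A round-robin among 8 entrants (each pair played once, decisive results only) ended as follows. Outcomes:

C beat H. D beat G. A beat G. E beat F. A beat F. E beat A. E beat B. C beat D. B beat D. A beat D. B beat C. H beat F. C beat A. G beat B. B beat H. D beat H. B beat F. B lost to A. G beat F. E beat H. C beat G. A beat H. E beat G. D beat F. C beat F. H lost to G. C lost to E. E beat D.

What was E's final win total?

7

E's results: beat A, B, C, D, F, G, H; lost to no one.
That is 7 wins.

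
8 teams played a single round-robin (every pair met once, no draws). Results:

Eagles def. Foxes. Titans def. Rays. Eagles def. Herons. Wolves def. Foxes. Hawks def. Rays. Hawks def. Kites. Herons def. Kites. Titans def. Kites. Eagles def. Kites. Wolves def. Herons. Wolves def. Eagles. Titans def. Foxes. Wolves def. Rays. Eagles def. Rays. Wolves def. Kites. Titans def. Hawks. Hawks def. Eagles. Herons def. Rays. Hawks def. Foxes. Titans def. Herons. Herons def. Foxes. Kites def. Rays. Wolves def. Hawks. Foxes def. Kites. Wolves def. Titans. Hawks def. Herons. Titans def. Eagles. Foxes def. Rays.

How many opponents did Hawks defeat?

Hawks' results: beat Rays, Herons, Kites, Foxes, Eagles; lost to Wolves, Titans.
That is 5 wins.

5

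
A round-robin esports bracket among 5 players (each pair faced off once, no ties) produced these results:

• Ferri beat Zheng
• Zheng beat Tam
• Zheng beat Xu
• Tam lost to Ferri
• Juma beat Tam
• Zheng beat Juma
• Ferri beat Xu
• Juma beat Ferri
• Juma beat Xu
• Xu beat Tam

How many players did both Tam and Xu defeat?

0

Tam beat: no one.
Xu beat: Tam.
No one was beaten by both.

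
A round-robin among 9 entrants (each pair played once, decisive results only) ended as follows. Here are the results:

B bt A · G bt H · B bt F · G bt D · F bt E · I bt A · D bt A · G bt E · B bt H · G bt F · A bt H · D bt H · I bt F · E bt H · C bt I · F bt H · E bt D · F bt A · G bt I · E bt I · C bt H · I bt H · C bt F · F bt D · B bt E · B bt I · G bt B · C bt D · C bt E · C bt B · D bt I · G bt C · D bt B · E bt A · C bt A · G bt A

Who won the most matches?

G

Win totals: A 1, B 5, C 7, D 4, E 4, F 4, G 8, H 0, I 3.
G leads with 8 wins (next highest: 7).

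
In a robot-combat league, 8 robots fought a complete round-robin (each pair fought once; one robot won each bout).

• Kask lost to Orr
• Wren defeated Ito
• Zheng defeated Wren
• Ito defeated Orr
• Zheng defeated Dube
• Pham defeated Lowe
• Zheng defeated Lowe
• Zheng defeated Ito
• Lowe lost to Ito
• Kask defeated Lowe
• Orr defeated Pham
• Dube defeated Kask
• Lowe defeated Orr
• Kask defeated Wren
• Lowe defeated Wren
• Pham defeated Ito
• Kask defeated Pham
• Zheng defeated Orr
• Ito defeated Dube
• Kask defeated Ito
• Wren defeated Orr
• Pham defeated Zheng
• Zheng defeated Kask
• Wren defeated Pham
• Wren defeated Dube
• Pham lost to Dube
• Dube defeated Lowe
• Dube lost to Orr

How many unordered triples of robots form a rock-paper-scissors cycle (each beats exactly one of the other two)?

16

Win totals: Pham 3, Dube 3, Wren 4, Zheng 6, Orr 3, Kask 4, Ito 3, Lowe 2.
A robot with w wins dominates both others in C(w,2) triples; summing gives 3 + 3 + 6 + 15 + 3 + 6 + 3 + 1 = 40 transitive triples.
Total triples C(8,3) = 56, so cyclic triples = 56 − 40 = 16.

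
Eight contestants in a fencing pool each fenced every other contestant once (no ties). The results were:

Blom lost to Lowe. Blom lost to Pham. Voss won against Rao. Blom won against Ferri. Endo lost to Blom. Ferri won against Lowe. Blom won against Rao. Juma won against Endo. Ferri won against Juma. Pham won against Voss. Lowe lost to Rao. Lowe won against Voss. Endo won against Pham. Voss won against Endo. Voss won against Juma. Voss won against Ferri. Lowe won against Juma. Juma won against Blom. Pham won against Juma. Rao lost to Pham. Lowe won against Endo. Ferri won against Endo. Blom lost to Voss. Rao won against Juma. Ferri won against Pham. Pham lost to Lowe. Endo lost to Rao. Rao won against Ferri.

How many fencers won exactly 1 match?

Win totals: Endo 1, Juma 2, Rao 4, Pham 4, Voss 5, Ferri 4, Lowe 5, Blom 3.
Exactly 1: Endo — 1 fencer.

1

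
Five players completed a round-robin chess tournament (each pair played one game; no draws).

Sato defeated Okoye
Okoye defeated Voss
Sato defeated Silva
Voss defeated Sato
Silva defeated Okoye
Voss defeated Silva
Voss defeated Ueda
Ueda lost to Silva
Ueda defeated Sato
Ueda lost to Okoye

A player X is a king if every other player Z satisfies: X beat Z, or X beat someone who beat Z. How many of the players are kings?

Silva reaches everyone (king).
Sato reaches everyone (king).
Okoye reaches everyone (king).
Ueda cannot reach Voss in two steps.
Voss reaches everyone (king).
Kings: Silva, Sato, Okoye, Voss — 4.

4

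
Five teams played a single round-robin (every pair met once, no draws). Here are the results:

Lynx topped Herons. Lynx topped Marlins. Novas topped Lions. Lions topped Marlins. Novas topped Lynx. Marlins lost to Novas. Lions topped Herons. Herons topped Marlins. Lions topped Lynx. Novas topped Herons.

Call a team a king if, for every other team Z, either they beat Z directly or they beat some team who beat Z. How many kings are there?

Novas reaches everyone (king).
Lions cannot reach Novas in two steps.
Lynx cannot reach Novas, Lions in two steps.
Herons cannot reach Novas, Lions, Lynx in two steps.
Marlins cannot reach Novas, Lions, Lynx, Herons in two steps.
Kings: Novas — 1.

1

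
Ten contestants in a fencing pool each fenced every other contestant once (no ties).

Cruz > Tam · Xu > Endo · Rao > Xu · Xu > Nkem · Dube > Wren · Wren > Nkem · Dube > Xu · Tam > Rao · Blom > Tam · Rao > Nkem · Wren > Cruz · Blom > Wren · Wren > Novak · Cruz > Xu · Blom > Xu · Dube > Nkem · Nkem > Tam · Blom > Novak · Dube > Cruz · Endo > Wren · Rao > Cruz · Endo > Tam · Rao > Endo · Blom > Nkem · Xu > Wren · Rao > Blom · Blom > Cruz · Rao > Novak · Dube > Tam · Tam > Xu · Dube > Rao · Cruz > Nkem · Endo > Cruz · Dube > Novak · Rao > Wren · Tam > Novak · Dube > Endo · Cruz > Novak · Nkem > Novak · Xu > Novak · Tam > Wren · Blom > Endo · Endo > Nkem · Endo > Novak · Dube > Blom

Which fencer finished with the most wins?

Dube

Win totals: Nkem 2, Novak 0, Blom 7, Tam 4, Cruz 4, Rao 7, Dube 9, Xu 4, Wren 3, Endo 5.
Dube leads with 9 wins (next highest: 7).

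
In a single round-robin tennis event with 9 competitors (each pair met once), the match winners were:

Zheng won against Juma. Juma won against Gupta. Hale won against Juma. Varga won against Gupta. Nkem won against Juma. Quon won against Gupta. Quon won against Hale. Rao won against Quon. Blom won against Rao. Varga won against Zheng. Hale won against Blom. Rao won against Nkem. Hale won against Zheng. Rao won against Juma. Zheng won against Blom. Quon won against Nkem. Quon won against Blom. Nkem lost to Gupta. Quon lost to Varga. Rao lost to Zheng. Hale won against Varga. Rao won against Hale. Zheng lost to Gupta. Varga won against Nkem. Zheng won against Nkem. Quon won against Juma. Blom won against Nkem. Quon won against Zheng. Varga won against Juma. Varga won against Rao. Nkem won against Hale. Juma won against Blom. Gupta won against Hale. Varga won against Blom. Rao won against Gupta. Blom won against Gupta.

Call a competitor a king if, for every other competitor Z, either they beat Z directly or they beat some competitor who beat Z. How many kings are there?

4

Gupta cannot reach Quon in two steps.
Quon reaches everyone (king).
Blom cannot reach Varga in two steps.
Juma cannot reach Quon, Varga in two steps.
Zheng cannot reach Varga in two steps.
Hale reaches everyone (king).
Nkem cannot reach Quon, Rao in two steps.
Varga reaches everyone (king).
Rao reaches everyone (king).
Kings: Quon, Hale, Varga, Rao — 4.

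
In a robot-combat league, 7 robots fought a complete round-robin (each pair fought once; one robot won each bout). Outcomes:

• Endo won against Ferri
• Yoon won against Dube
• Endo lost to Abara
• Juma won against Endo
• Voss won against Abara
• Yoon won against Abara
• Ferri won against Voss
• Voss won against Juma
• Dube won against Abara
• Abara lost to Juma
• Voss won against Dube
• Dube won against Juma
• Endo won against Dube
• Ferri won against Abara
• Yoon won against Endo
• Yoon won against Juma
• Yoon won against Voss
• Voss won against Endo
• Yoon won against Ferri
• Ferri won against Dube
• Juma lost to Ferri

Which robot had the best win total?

Yoon

Win totals: Dube 2, Ferri 4, Voss 4, Yoon 6, Endo 2, Juma 2, Abara 1.
Yoon leads with 6 wins (next highest: 4).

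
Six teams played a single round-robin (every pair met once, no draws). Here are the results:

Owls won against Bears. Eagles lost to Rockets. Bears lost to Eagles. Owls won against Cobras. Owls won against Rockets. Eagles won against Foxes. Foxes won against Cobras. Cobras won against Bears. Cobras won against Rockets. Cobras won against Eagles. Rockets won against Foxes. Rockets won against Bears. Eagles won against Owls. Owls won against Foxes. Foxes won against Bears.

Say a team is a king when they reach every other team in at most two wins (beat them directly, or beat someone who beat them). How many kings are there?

4

Cobras reaches everyone (king).
Foxes cannot reach Owls in two steps.
Bears cannot reach Cobras, Foxes, Owls, Rockets, Eagles in two steps.
Owls reaches everyone (king).
Rockets reaches everyone (king).
Eagles reaches everyone (king).
Kings: Cobras, Owls, Rockets, Eagles — 4.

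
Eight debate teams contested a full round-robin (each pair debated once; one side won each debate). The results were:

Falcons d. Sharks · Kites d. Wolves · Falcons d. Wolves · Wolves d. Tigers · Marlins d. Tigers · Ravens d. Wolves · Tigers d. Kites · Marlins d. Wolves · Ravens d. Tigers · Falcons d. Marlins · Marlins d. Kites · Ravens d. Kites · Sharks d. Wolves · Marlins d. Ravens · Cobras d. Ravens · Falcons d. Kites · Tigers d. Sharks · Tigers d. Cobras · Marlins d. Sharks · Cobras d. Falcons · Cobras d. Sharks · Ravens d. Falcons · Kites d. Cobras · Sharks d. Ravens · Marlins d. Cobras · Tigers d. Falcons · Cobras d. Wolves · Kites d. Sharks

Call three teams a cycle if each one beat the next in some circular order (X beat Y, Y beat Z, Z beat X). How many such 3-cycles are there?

13

Win totals: Tigers 4, Ravens 4, Marlins 6, Wolves 1, Cobras 4, Falcons 4, Kites 3, Sharks 2.
A team with w wins dominates both others in C(w,2) triples; summing gives 6 + 6 + 15 + 0 + 6 + 6 + 3 + 1 = 43 transitive triples.
Total triples C(8,3) = 56, so cyclic triples = 56 − 43 = 13.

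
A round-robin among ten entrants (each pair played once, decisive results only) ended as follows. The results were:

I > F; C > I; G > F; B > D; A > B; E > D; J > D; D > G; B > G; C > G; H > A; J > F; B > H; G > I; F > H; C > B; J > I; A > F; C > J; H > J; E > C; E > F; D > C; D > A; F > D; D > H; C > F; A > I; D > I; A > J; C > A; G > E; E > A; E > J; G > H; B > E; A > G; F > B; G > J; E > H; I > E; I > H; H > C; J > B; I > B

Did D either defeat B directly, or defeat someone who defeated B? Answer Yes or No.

Yes

D did not beat B directly.
D beat A, C, G, H, I. Of those, A beat B.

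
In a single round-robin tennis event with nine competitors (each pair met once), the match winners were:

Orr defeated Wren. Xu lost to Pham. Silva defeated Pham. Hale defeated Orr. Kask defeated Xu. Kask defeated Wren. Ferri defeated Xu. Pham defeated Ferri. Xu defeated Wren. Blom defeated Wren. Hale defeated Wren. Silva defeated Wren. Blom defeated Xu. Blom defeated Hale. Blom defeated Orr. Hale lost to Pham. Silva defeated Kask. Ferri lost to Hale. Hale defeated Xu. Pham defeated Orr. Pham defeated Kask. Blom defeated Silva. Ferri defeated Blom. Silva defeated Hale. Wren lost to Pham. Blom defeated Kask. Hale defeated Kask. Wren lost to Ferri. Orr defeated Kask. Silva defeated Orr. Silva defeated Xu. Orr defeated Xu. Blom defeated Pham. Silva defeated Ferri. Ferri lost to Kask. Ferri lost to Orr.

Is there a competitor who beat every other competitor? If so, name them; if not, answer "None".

Highest win total is Silva with 7 (out of 8 possible).
Silva lost to Blom, so no competitor went undefeated.

None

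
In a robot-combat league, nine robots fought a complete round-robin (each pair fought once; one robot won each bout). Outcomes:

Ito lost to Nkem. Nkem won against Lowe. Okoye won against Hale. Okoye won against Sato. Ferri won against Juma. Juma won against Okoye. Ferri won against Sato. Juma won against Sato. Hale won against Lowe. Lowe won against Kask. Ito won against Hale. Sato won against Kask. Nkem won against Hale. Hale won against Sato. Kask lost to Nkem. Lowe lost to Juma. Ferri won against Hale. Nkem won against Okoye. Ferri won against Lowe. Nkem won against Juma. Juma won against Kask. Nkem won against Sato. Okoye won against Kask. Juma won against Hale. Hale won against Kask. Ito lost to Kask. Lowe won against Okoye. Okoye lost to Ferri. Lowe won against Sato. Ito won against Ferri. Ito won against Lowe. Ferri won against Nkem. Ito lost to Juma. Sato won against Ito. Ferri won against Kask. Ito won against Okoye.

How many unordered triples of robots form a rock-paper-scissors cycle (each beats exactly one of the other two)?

11

Win totals: Nkem 7, Ferri 7, Sato 2, Juma 6, Hale 3, Okoye 3, Lowe 3, Kask 1, Ito 4.
A robot with w wins dominates both others in C(w,2) triples; summing gives 21 + 21 + 1 + 15 + 3 + 3 + 3 + 0 + 6 = 73 transitive triples.
Total triples C(9,3) = 84, so cyclic triples = 84 − 73 = 11.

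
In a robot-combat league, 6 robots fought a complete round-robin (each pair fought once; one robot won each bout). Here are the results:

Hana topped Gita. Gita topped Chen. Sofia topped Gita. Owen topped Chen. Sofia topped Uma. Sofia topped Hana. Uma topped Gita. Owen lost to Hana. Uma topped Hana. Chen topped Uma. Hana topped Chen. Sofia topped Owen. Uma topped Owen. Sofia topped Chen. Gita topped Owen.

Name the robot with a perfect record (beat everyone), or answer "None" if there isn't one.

Sofia

Sofia has 5 wins out of 5 opponents — a perfect record.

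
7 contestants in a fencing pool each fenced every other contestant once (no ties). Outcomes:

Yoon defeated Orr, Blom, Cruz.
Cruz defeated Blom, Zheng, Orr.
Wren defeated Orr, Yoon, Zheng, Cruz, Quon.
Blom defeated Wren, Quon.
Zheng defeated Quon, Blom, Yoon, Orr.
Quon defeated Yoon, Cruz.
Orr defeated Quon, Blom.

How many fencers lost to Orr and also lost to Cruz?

Orr beat: Blom, Quon.
Cruz beat: Orr, Zheng, Blom.
Both beat: Blom — 1.

1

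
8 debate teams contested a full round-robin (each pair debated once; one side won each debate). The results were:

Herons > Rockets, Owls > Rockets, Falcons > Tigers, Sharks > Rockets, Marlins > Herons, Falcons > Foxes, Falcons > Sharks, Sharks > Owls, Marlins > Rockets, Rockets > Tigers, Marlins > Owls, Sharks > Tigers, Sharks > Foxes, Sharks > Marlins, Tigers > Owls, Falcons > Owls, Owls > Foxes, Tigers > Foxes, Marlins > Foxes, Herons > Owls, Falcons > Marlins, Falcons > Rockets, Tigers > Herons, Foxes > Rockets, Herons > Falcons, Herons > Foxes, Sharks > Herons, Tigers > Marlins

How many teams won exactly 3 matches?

Win totals: Rockets 1, Foxes 1, Marlins 4, Tigers 4, Falcons 6, Herons 4, Sharks 6, Owls 2.
No team has exactly 3 wins.

0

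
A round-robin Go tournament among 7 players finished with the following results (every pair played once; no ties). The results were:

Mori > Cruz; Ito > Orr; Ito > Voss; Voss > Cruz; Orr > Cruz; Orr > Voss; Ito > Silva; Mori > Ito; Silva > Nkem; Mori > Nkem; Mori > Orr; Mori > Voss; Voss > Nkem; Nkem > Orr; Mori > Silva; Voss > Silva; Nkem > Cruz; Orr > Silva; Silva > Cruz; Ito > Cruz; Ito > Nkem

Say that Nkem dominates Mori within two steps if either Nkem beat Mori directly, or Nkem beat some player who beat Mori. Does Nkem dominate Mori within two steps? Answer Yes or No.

No

Nkem did not beat Mori directly.
Nkem beat Cruz, Orr, but each of them lost to Mori. No two-step path.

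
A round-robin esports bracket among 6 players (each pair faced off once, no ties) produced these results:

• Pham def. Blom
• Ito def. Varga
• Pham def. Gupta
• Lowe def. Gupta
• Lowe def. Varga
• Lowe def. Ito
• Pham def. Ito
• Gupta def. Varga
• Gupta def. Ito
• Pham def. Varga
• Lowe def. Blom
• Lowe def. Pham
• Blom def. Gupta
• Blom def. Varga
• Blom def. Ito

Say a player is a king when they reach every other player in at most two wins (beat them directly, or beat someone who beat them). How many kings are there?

Ito cannot reach Lowe, Gupta, Blom, Pham in two steps.
Lowe reaches everyone (king).
Gupta cannot reach Lowe, Blom, Pham in two steps.
Blom cannot reach Lowe, Pham in two steps.
Pham cannot reach Lowe in two steps.
Varga cannot reach Ito, Lowe, Gupta, Blom, Pham in two steps.
Kings: Lowe — 1.

1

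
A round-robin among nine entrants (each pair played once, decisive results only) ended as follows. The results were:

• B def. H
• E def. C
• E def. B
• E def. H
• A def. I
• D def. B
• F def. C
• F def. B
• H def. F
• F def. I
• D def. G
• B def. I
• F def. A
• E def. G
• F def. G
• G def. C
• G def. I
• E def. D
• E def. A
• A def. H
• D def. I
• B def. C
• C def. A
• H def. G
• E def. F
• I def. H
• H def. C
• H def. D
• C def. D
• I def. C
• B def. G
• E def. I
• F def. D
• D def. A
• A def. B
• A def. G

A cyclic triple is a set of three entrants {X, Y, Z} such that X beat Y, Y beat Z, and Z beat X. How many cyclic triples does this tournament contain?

Win totals: A 4, B 4, C 2, D 4, E 8, F 6, G 2, H 4, I 2.
An entrant with w wins dominates both others in C(w,2) triples; summing gives 6 + 6 + 1 + 6 + 28 + 15 + 1 + 6 + 1 = 70 transitive triples.
Total triples C(9,3) = 84, so cyclic triples = 84 − 70 = 14.

14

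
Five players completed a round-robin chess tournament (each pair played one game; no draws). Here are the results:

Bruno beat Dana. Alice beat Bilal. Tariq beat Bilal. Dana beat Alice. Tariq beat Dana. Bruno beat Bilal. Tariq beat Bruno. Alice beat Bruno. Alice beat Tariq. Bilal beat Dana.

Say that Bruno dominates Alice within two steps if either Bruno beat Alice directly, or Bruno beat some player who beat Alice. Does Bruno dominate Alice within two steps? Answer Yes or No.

Bruno did not beat Alice directly.
Bruno beat Dana, Bilal. Of those, Dana beat Alice.

Yes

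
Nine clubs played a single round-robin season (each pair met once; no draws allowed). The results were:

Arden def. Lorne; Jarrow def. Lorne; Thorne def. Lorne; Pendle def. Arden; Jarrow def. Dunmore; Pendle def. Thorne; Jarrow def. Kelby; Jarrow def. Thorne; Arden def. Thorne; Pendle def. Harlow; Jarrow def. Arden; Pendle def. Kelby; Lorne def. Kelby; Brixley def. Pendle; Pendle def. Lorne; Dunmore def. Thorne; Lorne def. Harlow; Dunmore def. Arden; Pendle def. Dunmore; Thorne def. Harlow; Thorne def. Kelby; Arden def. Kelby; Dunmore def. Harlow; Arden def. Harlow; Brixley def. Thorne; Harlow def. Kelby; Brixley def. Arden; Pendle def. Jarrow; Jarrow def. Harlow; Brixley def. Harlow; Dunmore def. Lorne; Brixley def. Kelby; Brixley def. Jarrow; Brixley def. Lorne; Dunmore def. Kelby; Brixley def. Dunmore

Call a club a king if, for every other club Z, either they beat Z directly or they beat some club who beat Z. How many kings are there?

1

Kelby cannot reach Harlow, Arden, Jarrow, Thorne, Lorne, Pendle, Dunmore, Brixley in two steps.
Harlow cannot reach Arden, Jarrow, Thorne, Lorne, Pendle, Dunmore, Brixley in two steps.
Arden cannot reach Jarrow, Pendle, Dunmore, Brixley in two steps.
Jarrow cannot reach Pendle, Brixley in two steps.
Thorne cannot reach Arden, Jarrow, Pendle, Dunmore, Brixley in two steps.
Lorne cannot reach Arden, Jarrow, Thorne, Pendle, Dunmore, Brixley in two steps.
Pendle cannot reach Brixley in two steps.
Dunmore cannot reach Jarrow, Pendle, Brixley in two steps.
Brixley reaches everyone (king).
Kings: Brixley — 1.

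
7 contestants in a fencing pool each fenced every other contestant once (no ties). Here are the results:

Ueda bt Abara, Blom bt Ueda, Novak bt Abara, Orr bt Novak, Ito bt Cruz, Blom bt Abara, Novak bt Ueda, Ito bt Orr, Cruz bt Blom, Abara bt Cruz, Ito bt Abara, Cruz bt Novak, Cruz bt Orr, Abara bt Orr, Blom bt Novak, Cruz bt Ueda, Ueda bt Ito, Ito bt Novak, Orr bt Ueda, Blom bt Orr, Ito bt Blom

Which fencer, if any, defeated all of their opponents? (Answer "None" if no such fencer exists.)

None

Highest win total is Ito with 5 (out of 6 possible).
Ito lost to Ueda, so no fencer went undefeated.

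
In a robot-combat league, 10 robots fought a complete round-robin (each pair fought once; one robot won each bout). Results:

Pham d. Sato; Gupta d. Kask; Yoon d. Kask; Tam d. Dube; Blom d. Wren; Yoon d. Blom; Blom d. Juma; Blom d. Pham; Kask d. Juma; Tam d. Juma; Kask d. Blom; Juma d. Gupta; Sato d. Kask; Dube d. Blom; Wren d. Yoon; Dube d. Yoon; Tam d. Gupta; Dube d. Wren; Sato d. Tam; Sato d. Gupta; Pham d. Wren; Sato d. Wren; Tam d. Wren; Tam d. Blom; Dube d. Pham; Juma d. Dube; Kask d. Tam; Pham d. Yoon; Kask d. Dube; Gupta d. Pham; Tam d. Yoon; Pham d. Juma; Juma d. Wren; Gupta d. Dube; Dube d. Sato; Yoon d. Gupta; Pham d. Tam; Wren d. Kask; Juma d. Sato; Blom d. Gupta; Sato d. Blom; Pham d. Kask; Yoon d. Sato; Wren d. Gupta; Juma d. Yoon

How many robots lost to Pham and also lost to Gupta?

Pham beat: Yoon, Tam, Kask, Wren, Juma, Sato.
Gupta beat: Dube, Kask, Pham.
Both beat: Kask — 1.

1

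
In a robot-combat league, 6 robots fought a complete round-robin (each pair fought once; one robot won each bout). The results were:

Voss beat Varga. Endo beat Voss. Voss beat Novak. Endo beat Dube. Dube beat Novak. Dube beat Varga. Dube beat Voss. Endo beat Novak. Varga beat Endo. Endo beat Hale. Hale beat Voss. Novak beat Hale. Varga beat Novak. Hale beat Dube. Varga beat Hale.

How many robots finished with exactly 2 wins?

Win totals: Hale 2, Voss 2, Endo 4, Dube 3, Varga 3, Novak 1.
Exactly 2: Hale, Voss — 2 robots.

2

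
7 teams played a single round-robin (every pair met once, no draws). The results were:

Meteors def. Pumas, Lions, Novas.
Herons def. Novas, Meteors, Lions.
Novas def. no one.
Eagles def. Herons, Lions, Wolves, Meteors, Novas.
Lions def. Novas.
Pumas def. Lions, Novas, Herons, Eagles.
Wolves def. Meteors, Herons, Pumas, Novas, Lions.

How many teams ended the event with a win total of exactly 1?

1

Win totals: Herons 3, Meteors 3, Wolves 5, Lions 1, Novas 0, Pumas 4, Eagles 5.
Exactly 1: Lions — 1 team.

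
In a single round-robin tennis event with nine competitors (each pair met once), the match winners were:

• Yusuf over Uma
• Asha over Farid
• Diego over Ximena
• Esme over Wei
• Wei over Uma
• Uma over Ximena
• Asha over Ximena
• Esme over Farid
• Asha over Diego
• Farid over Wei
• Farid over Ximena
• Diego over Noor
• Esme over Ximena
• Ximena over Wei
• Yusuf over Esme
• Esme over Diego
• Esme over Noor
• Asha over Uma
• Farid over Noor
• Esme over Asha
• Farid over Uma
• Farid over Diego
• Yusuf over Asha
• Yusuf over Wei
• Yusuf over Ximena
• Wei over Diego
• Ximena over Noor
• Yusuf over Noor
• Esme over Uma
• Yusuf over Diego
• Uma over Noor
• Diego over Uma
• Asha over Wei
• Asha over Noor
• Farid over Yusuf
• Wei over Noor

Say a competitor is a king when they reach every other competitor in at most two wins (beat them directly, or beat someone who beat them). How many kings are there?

Diego cannot reach Yusuf, Esme, Farid, Asha in two steps.
Yusuf reaches everyone (king).
Ximena cannot reach Yusuf, Esme, Farid, Asha in two steps.
Wei cannot reach Yusuf, Esme, Farid, Asha in two steps.
Noor cannot reach Diego, Yusuf, Ximena, Wei, Esme, Farid, Uma, Asha in two steps.
Esme reaches everyone (king).
Farid reaches everyone (king).
Uma cannot reach Diego, Yusuf, Esme, Farid, Asha in two steps.
Asha cannot reach Esme in two steps.
Kings: Yusuf, Esme, Farid — 3.

3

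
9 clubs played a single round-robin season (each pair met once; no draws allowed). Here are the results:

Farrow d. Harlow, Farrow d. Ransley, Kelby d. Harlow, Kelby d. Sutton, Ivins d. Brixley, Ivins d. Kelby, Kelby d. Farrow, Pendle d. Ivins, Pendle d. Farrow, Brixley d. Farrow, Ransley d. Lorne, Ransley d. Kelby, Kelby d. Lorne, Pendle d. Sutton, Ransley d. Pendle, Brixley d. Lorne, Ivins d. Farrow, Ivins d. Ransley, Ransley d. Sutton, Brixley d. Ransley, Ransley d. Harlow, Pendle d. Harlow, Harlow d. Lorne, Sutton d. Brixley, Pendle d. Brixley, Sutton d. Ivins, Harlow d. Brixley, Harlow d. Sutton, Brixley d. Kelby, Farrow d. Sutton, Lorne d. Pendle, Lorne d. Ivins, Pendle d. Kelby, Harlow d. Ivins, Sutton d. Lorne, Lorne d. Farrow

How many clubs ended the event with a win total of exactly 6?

1

Win totals: Sutton 3, Harlow 4, Ivins 4, Ransley 5, Lorne 3, Brixley 4, Pendle 6, Farrow 3, Kelby 4.
Exactly 6: Pendle — 1 club.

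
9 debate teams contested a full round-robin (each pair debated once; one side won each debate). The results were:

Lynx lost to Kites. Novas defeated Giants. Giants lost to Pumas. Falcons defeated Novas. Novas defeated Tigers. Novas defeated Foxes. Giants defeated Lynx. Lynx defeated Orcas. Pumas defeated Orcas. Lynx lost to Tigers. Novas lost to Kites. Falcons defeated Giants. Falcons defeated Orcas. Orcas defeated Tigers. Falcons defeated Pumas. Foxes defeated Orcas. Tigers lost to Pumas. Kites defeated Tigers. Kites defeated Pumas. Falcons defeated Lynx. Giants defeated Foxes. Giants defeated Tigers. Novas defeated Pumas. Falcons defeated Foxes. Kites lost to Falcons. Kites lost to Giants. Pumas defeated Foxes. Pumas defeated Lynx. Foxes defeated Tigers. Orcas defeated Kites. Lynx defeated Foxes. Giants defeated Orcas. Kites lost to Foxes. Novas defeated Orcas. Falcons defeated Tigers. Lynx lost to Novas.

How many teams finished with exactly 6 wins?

1

Win totals: Foxes 3, Novas 6, Kites 4, Orcas 2, Pumas 5, Falcons 8, Tigers 1, Lynx 2, Giants 5.
Exactly 6: Novas — 1 team.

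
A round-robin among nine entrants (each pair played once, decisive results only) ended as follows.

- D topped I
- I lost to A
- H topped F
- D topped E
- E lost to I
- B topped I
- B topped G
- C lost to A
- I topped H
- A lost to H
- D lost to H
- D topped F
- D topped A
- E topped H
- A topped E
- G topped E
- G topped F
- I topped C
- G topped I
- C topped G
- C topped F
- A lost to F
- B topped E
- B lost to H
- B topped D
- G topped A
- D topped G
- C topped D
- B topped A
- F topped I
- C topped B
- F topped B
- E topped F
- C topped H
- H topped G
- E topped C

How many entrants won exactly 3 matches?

4

Win totals: A 3, B 5, C 5, D 5, E 3, F 3, G 4, H 5, I 3.
Exactly 3: A, E, F, I — 4 entrants.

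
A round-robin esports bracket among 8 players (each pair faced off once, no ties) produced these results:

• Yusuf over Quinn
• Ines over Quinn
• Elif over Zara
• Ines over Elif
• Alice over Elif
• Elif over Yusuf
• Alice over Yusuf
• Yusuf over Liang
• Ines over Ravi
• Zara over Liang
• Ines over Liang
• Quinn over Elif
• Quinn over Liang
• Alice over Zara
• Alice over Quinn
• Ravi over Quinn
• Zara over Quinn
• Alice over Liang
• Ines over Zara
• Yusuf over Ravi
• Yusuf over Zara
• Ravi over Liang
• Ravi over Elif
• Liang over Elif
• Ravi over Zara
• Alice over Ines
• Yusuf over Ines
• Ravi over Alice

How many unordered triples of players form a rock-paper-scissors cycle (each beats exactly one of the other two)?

8

Win totals: Yusuf 5, Alice 6, Ravi 5, Quinn 2, Elif 2, Zara 2, Liang 1, Ines 5.
A player with w wins dominates both others in C(w,2) triples; summing gives 10 + 15 + 10 + 1 + 1 + 1 + 0 + 10 = 48 transitive triples.
Total triples C(8,3) = 56, so cyclic triples = 56 − 48 = 8.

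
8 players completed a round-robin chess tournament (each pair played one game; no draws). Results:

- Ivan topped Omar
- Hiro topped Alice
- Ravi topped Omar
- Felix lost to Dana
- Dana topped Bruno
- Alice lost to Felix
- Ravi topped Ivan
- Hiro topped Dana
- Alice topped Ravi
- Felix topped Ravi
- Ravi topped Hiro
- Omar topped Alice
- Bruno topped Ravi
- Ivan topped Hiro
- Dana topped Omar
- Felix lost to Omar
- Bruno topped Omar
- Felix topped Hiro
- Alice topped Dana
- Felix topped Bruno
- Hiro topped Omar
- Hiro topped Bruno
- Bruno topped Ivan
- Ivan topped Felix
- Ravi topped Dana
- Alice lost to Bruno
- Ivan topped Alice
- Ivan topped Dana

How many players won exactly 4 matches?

4

Win totals: Bruno 4, Ivan 5, Felix 4, Alice 2, Dana 3, Ravi 4, Omar 2, Hiro 4.
Exactly 4: Bruno, Felix, Ravi, Hiro — 4 players.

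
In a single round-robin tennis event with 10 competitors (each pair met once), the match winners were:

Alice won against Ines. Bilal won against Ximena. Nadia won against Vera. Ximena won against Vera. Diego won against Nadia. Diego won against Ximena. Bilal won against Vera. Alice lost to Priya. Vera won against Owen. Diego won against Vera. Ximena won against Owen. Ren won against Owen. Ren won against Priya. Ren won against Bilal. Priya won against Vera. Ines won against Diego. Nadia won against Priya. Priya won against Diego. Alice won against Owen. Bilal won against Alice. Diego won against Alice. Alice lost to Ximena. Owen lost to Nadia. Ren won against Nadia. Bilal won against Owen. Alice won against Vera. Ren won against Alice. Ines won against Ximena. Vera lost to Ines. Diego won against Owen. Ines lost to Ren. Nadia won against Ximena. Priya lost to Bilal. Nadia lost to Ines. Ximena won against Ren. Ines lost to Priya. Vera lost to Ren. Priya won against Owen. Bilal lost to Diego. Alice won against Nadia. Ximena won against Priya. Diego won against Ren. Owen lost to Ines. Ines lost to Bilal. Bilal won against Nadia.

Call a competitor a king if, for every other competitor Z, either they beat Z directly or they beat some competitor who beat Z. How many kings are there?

6

Ximena reaches everyone (king).
Owen cannot reach Ximena, Nadia, Priya, Vera, Alice, Ren, Diego, Bilal, Ines in two steps.
Nadia cannot reach Bilal in two steps.
Priya reaches everyone (king).
Vera cannot reach Ximena, Nadia, Priya, Alice, Ren, Diego, Bilal, Ines in two steps.
Alice cannot reach Ren, Bilal in two steps.
Ren reaches everyone (king).
Diego reaches everyone (king).
Bilal reaches everyone (king).
Ines reaches everyone (king).
Kings: Ximena, Priya, Ren, Diego, Bilal, Ines — 6.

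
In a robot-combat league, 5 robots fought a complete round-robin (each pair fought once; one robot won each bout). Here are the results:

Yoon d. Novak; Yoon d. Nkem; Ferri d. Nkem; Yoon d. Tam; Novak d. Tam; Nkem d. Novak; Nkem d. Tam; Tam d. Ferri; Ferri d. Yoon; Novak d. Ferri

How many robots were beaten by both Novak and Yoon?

Novak beat: Tam, Ferri.
Yoon beat: Tam, Novak, Nkem.
Both beat: Tam — 1.

1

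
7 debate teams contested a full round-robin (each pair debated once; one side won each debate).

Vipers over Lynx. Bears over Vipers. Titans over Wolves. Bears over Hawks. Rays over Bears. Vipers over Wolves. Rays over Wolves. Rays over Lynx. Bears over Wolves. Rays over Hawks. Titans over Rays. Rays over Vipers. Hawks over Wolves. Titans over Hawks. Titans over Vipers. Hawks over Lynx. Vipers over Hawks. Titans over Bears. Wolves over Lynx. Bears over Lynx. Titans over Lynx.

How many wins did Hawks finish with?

2

Hawks' results: beat Lynx, Wolves; lost to Bears, Rays, Vipers, Titans.
That is 2 wins.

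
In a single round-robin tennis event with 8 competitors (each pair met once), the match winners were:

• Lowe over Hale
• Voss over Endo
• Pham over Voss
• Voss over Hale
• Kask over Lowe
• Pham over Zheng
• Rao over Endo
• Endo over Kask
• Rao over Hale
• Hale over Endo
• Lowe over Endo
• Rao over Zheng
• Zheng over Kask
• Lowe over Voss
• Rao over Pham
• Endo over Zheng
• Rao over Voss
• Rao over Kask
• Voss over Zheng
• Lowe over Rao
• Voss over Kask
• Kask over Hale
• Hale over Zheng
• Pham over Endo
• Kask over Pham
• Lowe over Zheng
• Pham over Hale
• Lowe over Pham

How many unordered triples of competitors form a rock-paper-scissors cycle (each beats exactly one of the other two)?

Win totals: Rao 6, Zheng 1, Hale 2, Kask 3, Voss 4, Lowe 6, Pham 4, Endo 2.
A competitor with w wins dominates both others in C(w,2) triples; summing gives 15 + 0 + 1 + 3 + 6 + 15 + 6 + 1 = 47 transitive triples.
Total triples C(8,3) = 56, so cyclic triples = 56 − 47 = 9.

9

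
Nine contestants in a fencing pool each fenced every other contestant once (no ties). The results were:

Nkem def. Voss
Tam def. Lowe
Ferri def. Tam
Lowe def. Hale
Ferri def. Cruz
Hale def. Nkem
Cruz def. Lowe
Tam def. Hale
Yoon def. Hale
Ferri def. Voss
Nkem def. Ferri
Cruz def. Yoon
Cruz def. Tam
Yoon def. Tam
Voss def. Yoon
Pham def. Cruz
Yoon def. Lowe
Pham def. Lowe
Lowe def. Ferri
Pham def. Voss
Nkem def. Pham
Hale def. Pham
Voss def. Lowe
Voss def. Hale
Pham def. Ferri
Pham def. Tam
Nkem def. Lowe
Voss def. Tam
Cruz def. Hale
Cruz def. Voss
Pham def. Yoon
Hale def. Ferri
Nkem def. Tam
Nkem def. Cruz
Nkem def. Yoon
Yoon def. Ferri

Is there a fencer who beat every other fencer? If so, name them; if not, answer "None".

Highest win total is Nkem with 7 (out of 8 possible).
Nkem lost to Hale, so no fencer went undefeated.

None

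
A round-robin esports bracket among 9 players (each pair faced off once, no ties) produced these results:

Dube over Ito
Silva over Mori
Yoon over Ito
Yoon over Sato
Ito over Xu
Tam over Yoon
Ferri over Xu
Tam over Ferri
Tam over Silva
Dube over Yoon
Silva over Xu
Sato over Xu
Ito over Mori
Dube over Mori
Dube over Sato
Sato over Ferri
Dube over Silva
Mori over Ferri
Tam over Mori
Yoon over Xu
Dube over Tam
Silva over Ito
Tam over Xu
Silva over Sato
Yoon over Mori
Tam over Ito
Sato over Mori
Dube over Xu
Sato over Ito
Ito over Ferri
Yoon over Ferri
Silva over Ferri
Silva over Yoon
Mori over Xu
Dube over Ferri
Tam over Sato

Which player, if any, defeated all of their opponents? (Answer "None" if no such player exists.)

Dube has 8 wins out of 8 opponents — a perfect record.

Dube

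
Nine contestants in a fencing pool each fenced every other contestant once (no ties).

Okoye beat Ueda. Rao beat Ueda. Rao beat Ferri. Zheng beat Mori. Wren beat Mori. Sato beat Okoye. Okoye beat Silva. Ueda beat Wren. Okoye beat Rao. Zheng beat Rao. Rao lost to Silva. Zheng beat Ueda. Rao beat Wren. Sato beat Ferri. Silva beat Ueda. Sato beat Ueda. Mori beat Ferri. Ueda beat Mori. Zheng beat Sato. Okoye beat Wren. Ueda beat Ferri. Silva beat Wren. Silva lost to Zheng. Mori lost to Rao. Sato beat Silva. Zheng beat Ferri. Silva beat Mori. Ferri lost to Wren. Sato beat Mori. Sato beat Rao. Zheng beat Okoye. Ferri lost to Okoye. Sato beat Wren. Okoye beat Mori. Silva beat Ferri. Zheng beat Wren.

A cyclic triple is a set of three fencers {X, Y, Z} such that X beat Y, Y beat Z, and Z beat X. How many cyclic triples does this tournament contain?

Win totals: Ferri 0, Sato 7, Mori 1, Okoye 6, Silva 5, Wren 2, Rao 4, Zheng 8, Ueda 3.
A fencer with w wins dominates both others in C(w,2) triples; summing gives 0 + 21 + 0 + 15 + 10 + 1 + 6 + 28 + 3 = 84 transitive triples.
Total triples C(9,3) = 84, so cyclic triples = 84 − 84 = 0.

0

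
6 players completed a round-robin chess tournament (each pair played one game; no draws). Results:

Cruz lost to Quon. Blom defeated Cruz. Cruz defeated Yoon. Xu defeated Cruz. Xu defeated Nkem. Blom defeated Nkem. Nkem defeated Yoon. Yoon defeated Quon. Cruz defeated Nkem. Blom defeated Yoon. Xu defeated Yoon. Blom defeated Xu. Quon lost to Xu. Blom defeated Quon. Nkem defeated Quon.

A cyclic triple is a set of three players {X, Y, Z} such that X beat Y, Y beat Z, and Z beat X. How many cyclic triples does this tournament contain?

2

Win totals: Yoon 1, Xu 4, Blom 5, Cruz 2, Quon 1, Nkem 2.
A player with w wins dominates both others in C(w,2) triples; summing gives 0 + 6 + 10 + 1 + 0 + 1 = 18 transitive triples.
Total triples C(6,3) = 20, so cyclic triples = 20 − 18 = 2.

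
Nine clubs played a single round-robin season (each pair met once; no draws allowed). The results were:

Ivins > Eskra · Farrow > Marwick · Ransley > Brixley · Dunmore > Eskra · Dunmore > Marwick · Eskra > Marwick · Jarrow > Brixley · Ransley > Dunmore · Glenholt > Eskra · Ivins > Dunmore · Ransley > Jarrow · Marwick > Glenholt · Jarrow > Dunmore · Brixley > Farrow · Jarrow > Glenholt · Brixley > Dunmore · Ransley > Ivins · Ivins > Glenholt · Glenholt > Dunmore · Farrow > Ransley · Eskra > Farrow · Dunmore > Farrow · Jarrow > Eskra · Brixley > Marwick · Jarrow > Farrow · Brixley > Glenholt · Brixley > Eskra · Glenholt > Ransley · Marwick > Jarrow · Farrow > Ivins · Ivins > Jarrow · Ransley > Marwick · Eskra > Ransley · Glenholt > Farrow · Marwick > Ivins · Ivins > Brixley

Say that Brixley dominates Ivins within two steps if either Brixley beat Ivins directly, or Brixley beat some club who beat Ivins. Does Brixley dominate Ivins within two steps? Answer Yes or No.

Yes

Brixley did not beat Ivins directly.
Brixley beat Farrow, Dunmore, Glenholt, Marwick, Eskra. Of those, Farrow beat Ivins.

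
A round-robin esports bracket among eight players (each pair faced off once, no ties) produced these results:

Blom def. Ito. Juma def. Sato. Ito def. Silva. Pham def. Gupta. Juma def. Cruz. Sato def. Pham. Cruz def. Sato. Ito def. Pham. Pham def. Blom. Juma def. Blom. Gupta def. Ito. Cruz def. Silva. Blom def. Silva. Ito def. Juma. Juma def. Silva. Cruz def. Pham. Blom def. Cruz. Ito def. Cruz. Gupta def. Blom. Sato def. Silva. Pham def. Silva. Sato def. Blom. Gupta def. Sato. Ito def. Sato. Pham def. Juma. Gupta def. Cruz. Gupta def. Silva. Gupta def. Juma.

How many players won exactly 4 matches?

Win totals: Pham 4, Silva 0, Sato 3, Cruz 3, Blom 3, Gupta 6, Ito 5, Juma 4.
Exactly 4: Pham, Juma — 2 players.

2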